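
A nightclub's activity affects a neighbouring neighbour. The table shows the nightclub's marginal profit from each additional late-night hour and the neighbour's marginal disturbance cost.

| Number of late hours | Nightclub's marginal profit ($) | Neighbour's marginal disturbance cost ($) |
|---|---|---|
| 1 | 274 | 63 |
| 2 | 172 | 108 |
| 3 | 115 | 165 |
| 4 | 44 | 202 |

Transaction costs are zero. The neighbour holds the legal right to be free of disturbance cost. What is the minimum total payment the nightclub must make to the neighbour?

$171

Efficient level: marginal profit ≥ marginal disturbance cost through level 2, so k* = 2.
With the neighbour holding the right, the nightclub must at least compensate total damage at k*: 63 + 108 = 171.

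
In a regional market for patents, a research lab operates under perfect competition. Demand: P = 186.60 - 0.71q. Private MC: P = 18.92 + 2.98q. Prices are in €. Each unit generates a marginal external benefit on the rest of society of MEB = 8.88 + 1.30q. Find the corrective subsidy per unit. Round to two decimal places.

Social marginal cost = private MC − MEB = 10.04 + 1.68q.
Set SMC = demand: 10.04 + 1.68q = 186.60 - 0.71q → q* = 73.8745.
The Pigouvian subsidy equals MEB at q*: 8.88 + 1.30×73.8745 = 104.9169.

subsidy = €104.92 per unit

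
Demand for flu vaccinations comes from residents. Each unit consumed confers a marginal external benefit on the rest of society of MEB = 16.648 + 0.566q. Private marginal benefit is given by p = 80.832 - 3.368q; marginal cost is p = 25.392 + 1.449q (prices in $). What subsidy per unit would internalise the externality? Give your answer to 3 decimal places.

subsidy = $26.246 per unit

Social marginal benefit = demand + MEB = 97.480 - 2.802q.
Set SMB = MC: 97.480 - 2.802q = 25.392 + 1.449q → q* = 16.9579.
The Pigouvian subsidy equals MEB at q*: 16.648 + 0.566×16.9579 = 26.2462.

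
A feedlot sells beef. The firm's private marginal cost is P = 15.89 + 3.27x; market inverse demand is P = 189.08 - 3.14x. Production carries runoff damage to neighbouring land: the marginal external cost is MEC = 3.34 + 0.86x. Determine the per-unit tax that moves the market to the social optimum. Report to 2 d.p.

tax = 23.43 per unit

Social marginal cost = private MC + MEC = 19.23 + 4.13x.
Set SMC = demand: 19.23 + 4.13x = 189.08 - 3.14x → x* = 23.3631.
The Pigouvian tax equals MEC at x*: 3.34 + 0.86×23.3631 = 23.4323.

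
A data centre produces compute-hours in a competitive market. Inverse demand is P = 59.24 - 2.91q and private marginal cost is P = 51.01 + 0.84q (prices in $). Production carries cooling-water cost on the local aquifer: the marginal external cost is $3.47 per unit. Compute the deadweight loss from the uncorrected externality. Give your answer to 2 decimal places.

Market equilibrium (private): 51.01 + 0.84q = 59.24 - 2.91q → q_m = 2.1947.
Social marginal cost = private MC + MEC = 54.48 + 0.84q.
Set SMC = demand: 54.48 + 0.84q = 59.24 - 2.91q → q* = 1.2693.
Between q* and q_m the wedge SMC − demand runs linearly from 0 to MEC(q_m), so the loss is a triangle.
DWL = ½ × 0.9254 × 3.4700 = 1.6056.

DWL = $1.61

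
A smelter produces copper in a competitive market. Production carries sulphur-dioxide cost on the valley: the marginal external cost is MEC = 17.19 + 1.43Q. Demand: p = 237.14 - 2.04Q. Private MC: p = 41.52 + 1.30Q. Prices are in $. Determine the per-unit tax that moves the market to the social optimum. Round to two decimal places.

Social marginal cost = private MC + MEC = 58.71 + 2.73Q.
Set SMC = demand: 58.71 + 2.73Q = 237.14 - 2.04Q → Q* = 37.4067.
The Pigouvian tax equals MEC at Q*: 17.19 + 1.43×37.4067 = 70.6816.

tax = $70.68 per unit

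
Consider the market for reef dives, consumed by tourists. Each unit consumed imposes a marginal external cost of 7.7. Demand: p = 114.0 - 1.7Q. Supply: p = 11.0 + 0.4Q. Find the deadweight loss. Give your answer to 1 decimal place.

Market equilibrium (private): 11.0 + 0.4Q = 114.0 - 1.7Q → Q_m = 49.0476.
Social marginal benefit = demand − MEC = 106.3 - 1.7Q.
Set SMB = MC: 106.3 - 1.7Q = 11.0 + 0.4Q → Q* = 45.3810.
The loss is the area between SMB and MC from Q* to Q_m; with linear curves that's a triangle of height MEC(Q_m).
DWL = ½ × 3.6666 × 7.7000 = 14.1164.

DWL = 14.1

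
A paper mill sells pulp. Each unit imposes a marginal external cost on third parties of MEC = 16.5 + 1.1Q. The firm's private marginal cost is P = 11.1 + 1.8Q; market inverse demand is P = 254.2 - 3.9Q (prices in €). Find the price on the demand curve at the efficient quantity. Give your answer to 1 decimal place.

P = €124.2

Social marginal cost = private MC + MEC = 27.6 + 2.9Q.
Set SMC = demand: 27.6 + 2.9Q = 254.2 - 3.9Q → Q* = 33.3235.
Consumer price on the demand curve at Q*: 254.2 − 3.9×33.3235 = 124.2384.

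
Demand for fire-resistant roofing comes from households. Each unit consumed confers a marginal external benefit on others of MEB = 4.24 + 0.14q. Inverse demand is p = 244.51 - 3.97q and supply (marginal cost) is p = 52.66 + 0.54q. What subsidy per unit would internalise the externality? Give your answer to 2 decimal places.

subsidy = 10.52 per unit

Social marginal benefit = demand + MEB = 248.75 - 3.83q.
Set SMB = MC: 248.75 - 3.83q = 52.66 + 0.54q → q* = 44.8719.
The Pigouvian subsidy equals MEB at q*: 4.24 + 0.14×44.8719 = 10.5221.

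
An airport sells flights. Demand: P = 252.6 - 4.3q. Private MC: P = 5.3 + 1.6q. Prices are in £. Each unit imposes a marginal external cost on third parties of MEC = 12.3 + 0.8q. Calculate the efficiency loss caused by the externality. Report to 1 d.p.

DWL = £156.8

Market equilibrium (private): 5.3 + 1.6q = 252.6 - 4.3q → q_m = 41.9153.
Social marginal cost = private MC + MEC = 17.6 + 2.4q.
Set SMC = demand: 17.6 + 2.4q = 252.6 - 4.3q → q* = 35.0746.
The loss is the area between SMC and demand from q* to q_m; with linear curves that's a triangle of height MEC(q_m).
DWL = ½ × 6.8407 × 45.8322 = 156.7622.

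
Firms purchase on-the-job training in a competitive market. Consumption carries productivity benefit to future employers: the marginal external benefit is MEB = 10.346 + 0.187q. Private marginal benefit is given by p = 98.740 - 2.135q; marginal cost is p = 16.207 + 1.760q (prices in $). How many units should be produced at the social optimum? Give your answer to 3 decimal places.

q* = 25.048

Social marginal benefit = demand + MEB = 109.086 - 1.948q.
Set SMB = MC: 109.086 - 1.948q = 16.207 + 1.760q → q* = 25.0483.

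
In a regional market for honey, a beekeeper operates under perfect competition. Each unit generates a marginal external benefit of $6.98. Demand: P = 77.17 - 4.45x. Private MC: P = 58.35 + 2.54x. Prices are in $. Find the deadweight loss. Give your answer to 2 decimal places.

Market equilibrium (private): 58.35 + 2.54x = 77.17 - 4.45x → x_m = 2.6924.
Social marginal cost = private MC − MEB = 51.37 + 2.54x.
Set SMC = demand: 51.37 + 2.54x = 77.17 - 4.45x → x* = 3.6910.
Between x* and x_m the wedge demand − SMC runs linearly from 0 to MEB(x_m), so the loss is a triangle.
DWL = ½ × 0.9986 × 6.9800 = 3.4851.

DWL = $3.49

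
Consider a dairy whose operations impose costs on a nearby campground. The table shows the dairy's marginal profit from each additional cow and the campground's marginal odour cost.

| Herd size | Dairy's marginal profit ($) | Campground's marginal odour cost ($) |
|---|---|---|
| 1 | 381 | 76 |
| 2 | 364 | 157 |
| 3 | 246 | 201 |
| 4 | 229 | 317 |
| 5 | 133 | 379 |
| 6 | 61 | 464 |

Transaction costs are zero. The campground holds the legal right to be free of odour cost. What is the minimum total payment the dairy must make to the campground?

$434

Efficient level: marginal profit ≥ marginal odour cost through level 3, so k* = 3.
With the campground holding the right, the dairy must at least compensate total damage at k*: 76 + 157 + 201 = 434.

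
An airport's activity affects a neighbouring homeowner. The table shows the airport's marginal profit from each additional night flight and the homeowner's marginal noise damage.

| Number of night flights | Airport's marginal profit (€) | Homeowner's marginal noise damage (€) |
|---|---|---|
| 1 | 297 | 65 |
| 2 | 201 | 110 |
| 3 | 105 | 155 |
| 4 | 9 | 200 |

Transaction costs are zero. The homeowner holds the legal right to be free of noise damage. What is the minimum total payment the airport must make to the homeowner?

Efficient level: marginal profit ≥ marginal noise damage through level 2, so k* = 2.
With the homeowner holding the right, the airport must at least compensate total damage at k*: 65 + 110 = 175.

€175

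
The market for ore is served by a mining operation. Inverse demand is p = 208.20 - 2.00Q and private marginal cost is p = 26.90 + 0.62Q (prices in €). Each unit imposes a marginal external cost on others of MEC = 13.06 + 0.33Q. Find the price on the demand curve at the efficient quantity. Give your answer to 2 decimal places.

P = €94.14

Social marginal cost = private MC + MEC = 39.96 + 0.95Q.
Set SMC = demand: 39.96 + 0.95Q = 208.20 - 2.00Q → Q* = 57.0305.
Consumer price on the demand curve at Q*: 208.20 − 2.00×57.0305 = 94.1390.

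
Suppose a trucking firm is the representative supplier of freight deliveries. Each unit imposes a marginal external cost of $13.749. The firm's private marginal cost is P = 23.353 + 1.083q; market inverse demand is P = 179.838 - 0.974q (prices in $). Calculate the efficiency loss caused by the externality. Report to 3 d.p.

DWL = $45.949

Market equilibrium (private): 23.353 + 1.083q = 179.838 - 0.974q → q_m = 76.0744.
Social marginal cost = private MC + MEC = 37.102 + 1.083q.
Set SMC = demand: 37.102 + 1.083q = 179.838 - 0.974q → q* = 69.3904.
The welfare-loss triangle has base |q_m − q*| and height MEC(q_m) (the vertical gap between SMC and demand is zero at q* and MEC at q_m).
DWL = ½ × 6.6840 × 13.7490 = 45.9492.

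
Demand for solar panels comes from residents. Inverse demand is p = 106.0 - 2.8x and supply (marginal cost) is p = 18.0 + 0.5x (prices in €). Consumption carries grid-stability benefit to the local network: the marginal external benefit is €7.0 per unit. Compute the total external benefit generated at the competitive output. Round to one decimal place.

Market equilibrium (private): 18.0 + 0.5x = 106.0 - 2.8x → x_m = 26.6667.
Total external benefit = MEB × x_m = 7.0 × 26.6667 = 186.6669.

€186.7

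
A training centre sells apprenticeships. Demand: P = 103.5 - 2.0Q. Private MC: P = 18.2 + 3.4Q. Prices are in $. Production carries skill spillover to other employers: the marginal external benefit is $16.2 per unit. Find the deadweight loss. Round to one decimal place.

DWL = $24.3

Market equilibrium (private): 18.2 + 3.4Q = 103.5 - 2.0Q → Q_m = 15.7963.
Social marginal cost = private MC − MEB = 2.0 + 3.4Q.
Set SMC = demand: 2.0 + 3.4Q = 103.5 - 2.0Q → Q* = 18.7963.
Height of the DWL triangle at Q_m is demand(Q_m) − SMC(Q_m) = MEB(Q_m) = 16.2000.
DWL = ½ × 3.0000 × 16.2000 = 24.3000.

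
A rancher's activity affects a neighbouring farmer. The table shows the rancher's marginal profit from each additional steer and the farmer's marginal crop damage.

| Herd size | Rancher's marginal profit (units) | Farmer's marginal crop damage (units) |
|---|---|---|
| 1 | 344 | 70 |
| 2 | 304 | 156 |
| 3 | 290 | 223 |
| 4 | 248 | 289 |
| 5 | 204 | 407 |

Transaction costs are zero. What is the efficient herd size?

3

Bargaining reaches the level where marginal profit last exceeds marginal crop damage.
That holds through level 3 (290 ≥ 223) but not at 4 (248 < 289).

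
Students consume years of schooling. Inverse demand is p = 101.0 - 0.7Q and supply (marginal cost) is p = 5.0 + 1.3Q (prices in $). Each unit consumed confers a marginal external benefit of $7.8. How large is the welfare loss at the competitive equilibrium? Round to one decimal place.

Market equilibrium (private): 5.0 + 1.3Q = 101.0 - 0.7Q → Q_m = 48.0000.
Social marginal benefit = demand + MEB = 108.8 - 0.7Q.
Set SMB = MC: 108.8 - 0.7Q = 5.0 + 1.3Q → Q* = 51.9000.
Height of the DWL triangle at Q_m is SMB(Q_m) − MC(Q_m) = MEB(Q_m) = 7.8000.
DWL = ½ × 3.9000 × 7.8000 = 15.2100.

DWL = $15.2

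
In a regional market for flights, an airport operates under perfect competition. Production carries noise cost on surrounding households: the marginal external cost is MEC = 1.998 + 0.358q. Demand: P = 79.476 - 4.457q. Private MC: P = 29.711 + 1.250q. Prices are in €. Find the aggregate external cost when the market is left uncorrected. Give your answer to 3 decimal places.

€31.033

Market equilibrium (private): 29.711 + 1.250q = 79.476 - 4.457q → q_m = 8.7200.
Total external cost = ∫₀^{q_m} (1.998 + 0.358q) dq = 1.998×8.7200 + ½×0.358×8.7200² = 31.0334.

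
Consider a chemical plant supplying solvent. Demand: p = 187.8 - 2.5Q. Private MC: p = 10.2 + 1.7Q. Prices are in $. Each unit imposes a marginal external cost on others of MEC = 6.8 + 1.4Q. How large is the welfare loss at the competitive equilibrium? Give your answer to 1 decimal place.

DWL = $388.9

Market equilibrium (private): 10.2 + 1.7Q = 187.8 - 2.5Q → Q_m = 42.2857.
Social marginal cost = private MC + MEC = 17.0 + 3.1Q.
Set SMC = demand: 17.0 + 3.1Q = 187.8 - 2.5Q → Q* = 30.5000.
The welfare-loss triangle has base |Q_m − Q*| and height MEC(Q_m) (the vertical gap between SMC and demand is zero at Q* and MEC at Q_m).
DWL = ½ × 11.7857 × 66.0000 = 388.9281.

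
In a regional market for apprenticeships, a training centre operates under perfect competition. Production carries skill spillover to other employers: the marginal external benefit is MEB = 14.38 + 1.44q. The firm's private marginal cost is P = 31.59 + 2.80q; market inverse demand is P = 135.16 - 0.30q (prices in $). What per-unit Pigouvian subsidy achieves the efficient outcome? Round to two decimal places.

subsidy = $116.70 per unit

Social marginal cost = private MC − MEB = 17.21 + 1.36q.
Set SMC = demand: 17.21 + 1.36q = 135.16 - 0.30q → q* = 71.0542.
The Pigouvian subsidy equals MEB at q*: 14.38 + 1.44×71.0542 = 116.6980.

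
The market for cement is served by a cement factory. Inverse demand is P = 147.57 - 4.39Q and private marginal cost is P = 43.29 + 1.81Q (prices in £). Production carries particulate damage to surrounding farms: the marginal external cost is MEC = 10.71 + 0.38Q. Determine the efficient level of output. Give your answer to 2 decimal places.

Social marginal cost = private MC + MEC = 54.00 + 2.19Q.
Set SMC = demand: 54.00 + 2.19Q = 147.57 - 4.39Q → Q* = 14.2204.

Q* = 14.22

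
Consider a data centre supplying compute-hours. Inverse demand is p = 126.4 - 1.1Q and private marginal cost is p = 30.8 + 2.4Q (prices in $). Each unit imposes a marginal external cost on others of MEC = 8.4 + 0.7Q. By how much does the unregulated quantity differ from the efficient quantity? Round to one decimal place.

Market equilibrium (private): 30.8 + 2.4Q = 126.4 - 1.1Q → Q_m = 27.3143.
Social marginal cost = private MC + MEC = 39.2 + 3.1Q.
Set SMC = demand: 39.2 + 3.1Q = 126.4 - 1.1Q → Q* = 20.7619.
Gap = |27.3143 − 20.7619| = 6.5524.

6.6 units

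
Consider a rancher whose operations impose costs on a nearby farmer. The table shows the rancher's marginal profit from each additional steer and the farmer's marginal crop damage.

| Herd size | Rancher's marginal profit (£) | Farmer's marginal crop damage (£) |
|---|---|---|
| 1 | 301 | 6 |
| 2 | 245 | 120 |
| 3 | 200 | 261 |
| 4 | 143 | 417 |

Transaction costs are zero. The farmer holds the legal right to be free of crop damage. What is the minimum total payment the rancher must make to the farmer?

Efficient level: marginal profit ≥ marginal crop damage through level 2, so k* = 2.
With the farmer holding the right, the rancher must at least compensate total damage at k*: 6 + 120 = 126.

£126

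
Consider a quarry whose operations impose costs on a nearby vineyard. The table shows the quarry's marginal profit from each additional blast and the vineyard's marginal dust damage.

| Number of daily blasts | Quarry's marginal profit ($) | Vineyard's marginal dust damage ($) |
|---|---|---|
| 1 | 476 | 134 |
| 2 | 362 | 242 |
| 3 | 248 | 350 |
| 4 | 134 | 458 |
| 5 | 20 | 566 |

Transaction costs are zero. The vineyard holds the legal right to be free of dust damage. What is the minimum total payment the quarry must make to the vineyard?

$376

Efficient level: marginal profit ≥ marginal dust damage through level 2, so k* = 2.
With the vineyard holding the right, the quarry must at least compensate total damage at k*: 134 + 242 = 376.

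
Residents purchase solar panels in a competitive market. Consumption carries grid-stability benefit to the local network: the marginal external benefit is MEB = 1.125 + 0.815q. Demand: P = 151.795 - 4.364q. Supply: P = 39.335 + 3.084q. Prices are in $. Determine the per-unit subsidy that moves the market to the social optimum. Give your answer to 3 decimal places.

subsidy = $15.081 per unit

Social marginal benefit = demand + MEB = 152.920 - 3.549q.
Set SMB = MC: 152.920 - 3.549q = 39.335 + 3.084q → q* = 17.1242.
The Pigouvian subsidy equals MEB at q*: 1.125 + 0.815×17.1242 = 15.0812.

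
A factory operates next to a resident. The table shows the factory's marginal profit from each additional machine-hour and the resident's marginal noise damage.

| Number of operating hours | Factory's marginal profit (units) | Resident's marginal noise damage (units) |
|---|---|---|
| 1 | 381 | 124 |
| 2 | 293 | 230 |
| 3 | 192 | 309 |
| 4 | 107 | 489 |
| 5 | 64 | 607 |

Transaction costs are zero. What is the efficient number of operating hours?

Bargaining reaches the level where marginal profit last exceeds marginal noise damage.
That holds through level 2 (293 ≥ 230) but not at 3 (192 < 309).

2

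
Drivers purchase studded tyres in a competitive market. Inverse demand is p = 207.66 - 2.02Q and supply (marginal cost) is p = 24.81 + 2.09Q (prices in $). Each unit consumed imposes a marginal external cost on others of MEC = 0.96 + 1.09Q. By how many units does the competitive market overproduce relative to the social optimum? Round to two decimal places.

Market equilibrium (private): 24.81 + 2.09Q = 207.66 - 2.02Q → Q_m = 44.4891.
Social marginal benefit = demand − MEC = 206.70 - 3.11Q.
Set SMB = MC: 206.70 - 3.11Q = 24.81 + 2.09Q → Q* = 34.9788.
Gap = |44.4891 − 34.9788| = 9.5103.

9.51 units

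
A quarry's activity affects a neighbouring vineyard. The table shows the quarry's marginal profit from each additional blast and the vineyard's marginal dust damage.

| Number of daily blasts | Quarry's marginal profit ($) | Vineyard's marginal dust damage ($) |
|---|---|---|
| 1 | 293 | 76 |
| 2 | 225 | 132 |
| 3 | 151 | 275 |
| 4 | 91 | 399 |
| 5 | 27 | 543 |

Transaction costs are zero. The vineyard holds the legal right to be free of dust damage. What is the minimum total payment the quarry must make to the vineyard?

$208

Efficient level: marginal profit ≥ marginal dust damage through level 2, so k* = 2.
With the vineyard holding the right, the quarry must at least compensate total damage at k*: 76 + 132 = 208.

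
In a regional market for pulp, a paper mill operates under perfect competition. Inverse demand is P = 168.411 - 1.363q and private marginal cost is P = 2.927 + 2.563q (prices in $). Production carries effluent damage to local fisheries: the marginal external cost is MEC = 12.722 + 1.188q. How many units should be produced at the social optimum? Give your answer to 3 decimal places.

q* = 29.871

Social marginal cost = private MC + MEC = 15.649 + 3.751q.
Set SMC = demand: 15.649 + 3.751q = 168.411 - 1.363q → q* = 29.8713.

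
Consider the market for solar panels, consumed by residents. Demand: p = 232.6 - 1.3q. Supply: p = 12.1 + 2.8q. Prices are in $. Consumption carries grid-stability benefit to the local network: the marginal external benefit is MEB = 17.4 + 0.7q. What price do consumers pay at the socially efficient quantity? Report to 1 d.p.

P = $141.6

Social marginal benefit = demand + MEB = 250.0 - 0.6q.
Set SMB = MC: 250.0 - 0.6q = 12.1 + 2.8q → q* = 69.9706.
Consumer price on the demand curve at q*: 232.6 − 1.3×69.9706 = 141.6382.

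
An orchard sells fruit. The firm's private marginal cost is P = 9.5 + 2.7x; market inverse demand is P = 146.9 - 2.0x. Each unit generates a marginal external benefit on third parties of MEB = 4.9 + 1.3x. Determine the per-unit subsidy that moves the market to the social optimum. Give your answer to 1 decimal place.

Social marginal cost = private MC − MEB = 4.6 + 1.4x.
Set SMC = demand: 4.6 + 1.4x = 146.9 - 2.0x → x* = 41.8529.
The Pigouvian subsidy equals MEB at x*: 4.9 + 1.3×41.8529 = 59.3088.

subsidy = 59.3 per unit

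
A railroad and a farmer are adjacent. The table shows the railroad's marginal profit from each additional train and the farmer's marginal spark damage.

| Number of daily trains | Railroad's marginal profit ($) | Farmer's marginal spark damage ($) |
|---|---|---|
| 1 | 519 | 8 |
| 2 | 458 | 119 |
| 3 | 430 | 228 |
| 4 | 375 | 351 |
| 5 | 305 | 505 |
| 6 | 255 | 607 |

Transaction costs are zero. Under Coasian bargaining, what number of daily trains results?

4

Bargaining reaches the level where marginal profit last exceeds marginal spark damage.
That holds through level 4 (375 ≥ 351) but not at 5 (305 < 505).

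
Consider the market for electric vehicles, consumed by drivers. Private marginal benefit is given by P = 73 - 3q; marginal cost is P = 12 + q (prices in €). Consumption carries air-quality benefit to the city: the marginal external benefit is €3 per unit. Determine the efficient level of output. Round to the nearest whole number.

q* = 16

Social marginal benefit = demand + MEB = 76 - 3q.
Set SMB = MC: 76 - 3q = 12 + q → q* = 16.0000.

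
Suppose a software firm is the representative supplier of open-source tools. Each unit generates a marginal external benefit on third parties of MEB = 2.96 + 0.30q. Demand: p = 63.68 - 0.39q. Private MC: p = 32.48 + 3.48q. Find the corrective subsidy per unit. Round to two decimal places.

Social marginal cost = private MC − MEB = 29.52 + 3.18q.
Set SMC = demand: 29.52 + 3.18q = 63.68 - 0.39q → q* = 9.5686.
The Pigouvian subsidy equals MEB at q*: 2.96 + 0.30×9.5686 = 5.8306.

subsidy = 5.83 per unit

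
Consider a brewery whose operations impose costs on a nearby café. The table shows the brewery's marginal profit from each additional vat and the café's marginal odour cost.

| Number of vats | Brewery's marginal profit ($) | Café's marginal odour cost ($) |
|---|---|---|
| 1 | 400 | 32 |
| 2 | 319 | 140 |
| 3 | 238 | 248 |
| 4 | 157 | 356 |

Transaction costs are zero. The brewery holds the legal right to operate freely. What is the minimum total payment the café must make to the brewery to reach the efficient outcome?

Left alone the brewery would choose level 4 (marginal profit stays positive).
Efficient level: k* = 2 (marginal profit ≥ marginal odour cost through 2).
The café must at least cover the brewery's forgone profit from cutting 4→2: 238 + 157 = 395.

$395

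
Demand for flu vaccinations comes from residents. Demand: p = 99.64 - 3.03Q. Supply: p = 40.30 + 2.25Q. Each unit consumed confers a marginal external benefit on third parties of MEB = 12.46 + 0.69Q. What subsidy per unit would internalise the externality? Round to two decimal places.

Social marginal benefit = demand + MEB = 112.10 - 2.34Q.
Set SMB = MC: 112.10 - 2.34Q = 40.30 + 2.25Q → Q* = 15.6427.
The Pigouvian subsidy equals MEB at Q*: 12.46 + 0.69×15.6427 = 23.2535.

subsidy = 23.25 per unit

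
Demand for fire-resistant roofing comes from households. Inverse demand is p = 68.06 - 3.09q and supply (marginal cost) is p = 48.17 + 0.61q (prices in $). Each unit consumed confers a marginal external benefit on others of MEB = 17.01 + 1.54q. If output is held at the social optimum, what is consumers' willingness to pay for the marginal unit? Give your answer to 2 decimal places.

Social marginal benefit = demand + MEB = 85.07 - 1.55q.
Set SMB = MC: 85.07 - 1.55q = 48.17 + 0.61q → q* = 17.0833.
Consumer price on the demand curve at q*: 68.06 − 3.09×17.0833 = 15.2726.

P = $15.27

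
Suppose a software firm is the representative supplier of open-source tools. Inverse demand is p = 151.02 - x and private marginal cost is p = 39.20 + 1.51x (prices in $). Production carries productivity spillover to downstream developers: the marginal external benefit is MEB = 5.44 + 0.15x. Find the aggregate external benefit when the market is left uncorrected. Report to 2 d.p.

$391.20

Market equilibrium (private): 39.20 + 1.51x = 151.02 - x → x_m = 44.5498.
Total external benefit = ∫₀^{x_m} (5.44 + 0.15x) dx = 5.44×44.5498 + ½×0.15×44.5498² = 391.2023.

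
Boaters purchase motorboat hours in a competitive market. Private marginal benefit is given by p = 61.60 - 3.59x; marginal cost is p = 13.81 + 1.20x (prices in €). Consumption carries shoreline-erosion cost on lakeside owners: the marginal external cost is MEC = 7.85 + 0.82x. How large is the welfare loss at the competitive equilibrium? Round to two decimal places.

Market equilibrium (private): 13.81 + 1.20x = 61.60 - 3.59x → x_m = 9.9770.
Social marginal benefit = demand − MEC = 53.75 - 4.41x.
Set SMB = MC: 53.75 - 4.41x = 13.81 + 1.20x → x* = 7.1194.
Between x* and x_m the wedge MC − SMB runs linearly from 0 to MEC(x_m), so the loss is a triangle.
DWL = ½ × 2.8576 × 16.0312 = 22.9054.

DWL = €22.91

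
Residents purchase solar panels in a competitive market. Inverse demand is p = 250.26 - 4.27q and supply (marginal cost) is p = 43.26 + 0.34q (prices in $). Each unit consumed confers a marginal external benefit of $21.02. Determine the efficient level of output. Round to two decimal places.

Social marginal benefit = demand + MEB = 271.28 - 4.27q.
Set SMB = MC: 271.28 - 4.27q = 43.26 + 0.34q → q* = 49.4620.

q* = 49.46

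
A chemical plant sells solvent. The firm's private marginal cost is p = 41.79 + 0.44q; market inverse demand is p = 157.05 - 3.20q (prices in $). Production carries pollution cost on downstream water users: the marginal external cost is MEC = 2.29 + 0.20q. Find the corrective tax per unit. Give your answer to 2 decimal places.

tax = $8.17 per unit

Social marginal cost = private MC + MEC = 44.08 + 0.64q.
Set SMC = demand: 44.08 + 0.64q = 157.05 - 3.20q → q* = 29.4193.
The Pigouvian tax equals MEC at q*: 2.29 + 0.20×29.4193 = 8.1739.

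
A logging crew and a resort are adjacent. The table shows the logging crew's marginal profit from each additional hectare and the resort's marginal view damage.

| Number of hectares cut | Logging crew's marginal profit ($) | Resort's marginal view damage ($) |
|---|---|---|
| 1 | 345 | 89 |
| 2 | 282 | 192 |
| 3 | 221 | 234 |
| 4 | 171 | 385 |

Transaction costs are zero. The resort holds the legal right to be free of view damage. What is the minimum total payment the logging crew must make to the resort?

$281

Efficient level: marginal profit ≥ marginal view damage through level 2, so k* = 2.
With the resort holding the right, the logging crew must at least compensate total damage at k*: 89 + 192 = 281.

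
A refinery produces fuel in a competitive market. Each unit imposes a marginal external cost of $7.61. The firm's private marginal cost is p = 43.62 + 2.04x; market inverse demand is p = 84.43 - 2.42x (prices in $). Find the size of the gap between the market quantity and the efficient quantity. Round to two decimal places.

1.71 units

Market equilibrium (private): 43.62 + 2.04x = 84.43 - 2.42x → x_m = 9.1502.
Social marginal cost = private MC + MEC = 51.23 + 2.04x.
Set SMC = demand: 51.23 + 2.04x = 84.43 - 2.42x → x* = 7.4439.
Gap = |9.1502 − 7.4439| = 1.7063.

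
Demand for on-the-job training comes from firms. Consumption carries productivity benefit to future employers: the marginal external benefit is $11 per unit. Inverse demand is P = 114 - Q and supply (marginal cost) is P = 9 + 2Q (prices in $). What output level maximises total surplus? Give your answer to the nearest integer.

Social marginal benefit = demand + MEB = 125 - Q.
Set SMB = MC: 125 - Q = 9 + 2Q → Q* = 38.6667.

Q* = 39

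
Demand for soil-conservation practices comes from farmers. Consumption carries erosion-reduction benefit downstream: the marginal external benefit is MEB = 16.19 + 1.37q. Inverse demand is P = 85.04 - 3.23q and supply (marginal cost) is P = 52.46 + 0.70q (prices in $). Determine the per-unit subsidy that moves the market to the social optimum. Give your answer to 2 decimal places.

subsidy = $42.29 per unit

Social marginal benefit = demand + MEB = 101.23 - 1.86q.
Set SMB = MC: 101.23 - 1.86q = 52.46 + 0.70q → q* = 19.0508.
The Pigouvian subsidy equals MEB at q*: 16.19 + 1.37×19.0508 = 42.2896.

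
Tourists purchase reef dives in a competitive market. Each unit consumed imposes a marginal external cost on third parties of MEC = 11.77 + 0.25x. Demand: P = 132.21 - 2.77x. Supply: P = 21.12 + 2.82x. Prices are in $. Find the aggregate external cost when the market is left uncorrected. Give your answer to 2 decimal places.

Market equilibrium (private): 21.12 + 2.82x = 132.21 - 2.77x → x_m = 19.8730.
Total external cost = ∫₀^{x_m} (11.77 + 0.25x) dx = 11.77×19.8730 + ½×0.25×19.8730² = 283.2722.

$283.27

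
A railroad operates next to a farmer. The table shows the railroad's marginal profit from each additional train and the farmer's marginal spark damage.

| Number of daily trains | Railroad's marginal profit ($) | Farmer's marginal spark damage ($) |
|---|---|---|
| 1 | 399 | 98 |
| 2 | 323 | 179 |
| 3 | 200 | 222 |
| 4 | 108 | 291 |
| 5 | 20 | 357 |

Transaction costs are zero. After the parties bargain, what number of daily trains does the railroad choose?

Bargaining reaches the level where marginal profit last exceeds marginal spark damage.
That holds through level 2 (323 ≥ 179) but not at 3 (200 < 222).

2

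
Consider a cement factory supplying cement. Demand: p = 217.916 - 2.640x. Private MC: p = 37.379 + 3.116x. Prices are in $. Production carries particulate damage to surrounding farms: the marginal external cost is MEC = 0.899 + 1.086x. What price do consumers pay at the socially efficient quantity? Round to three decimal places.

Social marginal cost = private MC + MEC = 38.278 + 4.202x.
Set SMC = demand: 38.278 + 4.202x = 217.916 - 2.640x → x* = 26.2552.
Consumer price on the demand curve at x*: 217.916 − 2.640×26.2552 = 148.6023.

P = $148.602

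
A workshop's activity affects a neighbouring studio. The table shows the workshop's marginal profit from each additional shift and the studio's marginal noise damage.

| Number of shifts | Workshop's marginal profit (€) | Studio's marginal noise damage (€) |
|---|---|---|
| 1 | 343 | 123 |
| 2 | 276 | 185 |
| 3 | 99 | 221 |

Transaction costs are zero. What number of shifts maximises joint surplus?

2

Bargaining reaches the level where marginal profit last exceeds marginal noise damage.
That holds through level 2 (276 ≥ 185) but not at 3 (99 < 221).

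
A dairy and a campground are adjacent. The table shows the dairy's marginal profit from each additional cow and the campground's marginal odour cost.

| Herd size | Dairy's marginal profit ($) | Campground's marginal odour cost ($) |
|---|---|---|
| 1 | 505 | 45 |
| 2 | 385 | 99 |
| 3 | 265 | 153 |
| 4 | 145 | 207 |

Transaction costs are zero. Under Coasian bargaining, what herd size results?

3

Bargaining reaches the level where marginal profit last exceeds marginal odour cost.
That holds through level 3 (265 ≥ 153) but not at 4 (145 < 207).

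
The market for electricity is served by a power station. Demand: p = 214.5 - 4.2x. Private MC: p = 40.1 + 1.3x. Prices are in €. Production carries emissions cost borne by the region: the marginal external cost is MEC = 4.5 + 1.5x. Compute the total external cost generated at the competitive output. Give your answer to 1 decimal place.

Market equilibrium (private): 40.1 + 1.3x = 214.5 - 4.2x → x_m = 31.7091.
Total external cost = ∫₀^{x_m} (4.5 + 1.5x) dx = 4.5×31.7091 + ½×1.5×31.7091² = 896.7912.

€896.8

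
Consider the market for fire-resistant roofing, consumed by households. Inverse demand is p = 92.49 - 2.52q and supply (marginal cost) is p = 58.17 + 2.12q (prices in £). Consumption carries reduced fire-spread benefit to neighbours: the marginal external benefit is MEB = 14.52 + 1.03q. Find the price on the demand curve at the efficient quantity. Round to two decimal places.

Social marginal benefit = demand + MEB = 107.01 - 1.49q.
Set SMB = MC: 107.01 - 1.49q = 58.17 + 2.12q → q* = 13.5291.
Consumer price on the demand curve at q*: 92.49 − 2.52×13.5291 = 58.3967.

P = £58.40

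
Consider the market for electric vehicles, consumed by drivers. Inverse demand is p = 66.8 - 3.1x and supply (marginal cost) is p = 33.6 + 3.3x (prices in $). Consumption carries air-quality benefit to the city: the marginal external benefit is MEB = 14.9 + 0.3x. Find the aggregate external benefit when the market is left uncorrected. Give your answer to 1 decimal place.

Market equilibrium (private): 33.6 + 3.3x = 66.8 - 3.1x → x_m = 5.1875.
Total external benefit = ∫₀^{x_m} (14.9 + 0.3x) dx = 14.9×5.1875 + ½×0.3×5.1875² = 81.3303.

$81.3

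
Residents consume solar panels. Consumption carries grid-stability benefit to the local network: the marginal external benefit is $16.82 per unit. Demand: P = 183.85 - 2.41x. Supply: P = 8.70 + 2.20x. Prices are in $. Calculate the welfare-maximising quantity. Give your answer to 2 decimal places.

Social marginal benefit = demand + MEB = 200.67 - 2.41x.
Set SMB = MC: 200.67 - 2.41x = 8.70 + 2.20x → x* = 41.6421.

x* = 41.64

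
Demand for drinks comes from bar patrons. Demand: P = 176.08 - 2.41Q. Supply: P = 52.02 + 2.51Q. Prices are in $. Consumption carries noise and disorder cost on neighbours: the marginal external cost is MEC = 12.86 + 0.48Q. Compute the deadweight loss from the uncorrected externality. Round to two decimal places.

Market equilibrium (private): 52.02 + 2.51Q = 176.08 - 2.41Q → Q_m = 25.2154.
Social marginal benefit = demand − MEC = 163.22 - 2.89Q.
Set SMB = MC: 163.22 - 2.89Q = 52.02 + 2.51Q → Q* = 20.5926.
The loss is the area between SMB and MC from Q* to Q_m; with linear curves that's a triangle of height MEC(Q_m).
DWL = ½ × 4.6228 × 24.9634 = 57.7004.

DWL = $57.70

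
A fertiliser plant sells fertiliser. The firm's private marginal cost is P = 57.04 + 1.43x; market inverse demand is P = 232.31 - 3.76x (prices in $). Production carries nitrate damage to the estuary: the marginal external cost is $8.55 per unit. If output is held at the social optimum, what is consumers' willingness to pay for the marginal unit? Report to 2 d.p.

Social marginal cost = private MC + MEC = 65.59 + 1.43x.
Set SMC = demand: 65.59 + 1.43x = 232.31 - 3.76x → x* = 32.1233.
Consumer price on the demand curve at x*: 232.31 − 3.76×32.1233 = 111.5264.

P = $111.53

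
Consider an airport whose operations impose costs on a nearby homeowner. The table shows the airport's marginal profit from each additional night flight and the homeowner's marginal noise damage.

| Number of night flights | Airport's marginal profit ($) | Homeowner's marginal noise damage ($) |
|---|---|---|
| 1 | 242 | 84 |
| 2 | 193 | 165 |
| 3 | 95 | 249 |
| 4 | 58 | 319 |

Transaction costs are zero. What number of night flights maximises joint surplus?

Bargaining reaches the level where marginal profit last exceeds marginal noise damage.
That holds through level 2 (193 ≥ 165) but not at 3 (95 < 249).

2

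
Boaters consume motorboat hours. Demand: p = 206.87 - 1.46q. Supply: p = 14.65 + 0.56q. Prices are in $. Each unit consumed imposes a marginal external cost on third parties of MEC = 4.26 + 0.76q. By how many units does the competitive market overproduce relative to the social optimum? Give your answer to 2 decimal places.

Market equilibrium (private): 14.65 + 0.56q = 206.87 - 1.46q → q_m = 95.1584.
Social marginal benefit = demand − MEC = 202.61 - 2.22q.
Set SMB = MC: 202.61 - 2.22q = 14.65 + 0.56q → q* = 67.6115.
Gap = |95.1584 − 67.6115| = 27.5469.

27.55 units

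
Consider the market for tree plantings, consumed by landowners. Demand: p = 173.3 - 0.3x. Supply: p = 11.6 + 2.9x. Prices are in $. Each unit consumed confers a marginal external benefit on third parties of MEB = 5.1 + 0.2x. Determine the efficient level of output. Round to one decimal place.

x* = 55.6

Social marginal benefit = demand + MEB = 178.4 - 0.1x.
Set SMB = MC: 178.4 - 0.1x = 11.6 + 2.9x → x* = 55.6000.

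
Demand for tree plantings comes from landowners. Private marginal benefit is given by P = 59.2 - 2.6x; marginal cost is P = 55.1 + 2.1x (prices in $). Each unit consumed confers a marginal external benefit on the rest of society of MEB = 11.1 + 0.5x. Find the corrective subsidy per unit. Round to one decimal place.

subsidy = $12.9 per unit

Social marginal benefit = demand + MEB = 70.3 - 2.1x.
Set SMB = MC: 70.3 - 2.1x = 55.1 + 2.1x → x* = 3.6190.
The Pigouvian subsidy equals MEB at x*: 11.1 + 0.5×3.6190 = 12.9095.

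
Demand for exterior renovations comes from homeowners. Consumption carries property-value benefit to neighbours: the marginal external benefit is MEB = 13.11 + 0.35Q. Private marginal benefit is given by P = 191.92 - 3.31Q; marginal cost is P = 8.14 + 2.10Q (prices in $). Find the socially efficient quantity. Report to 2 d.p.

Social marginal benefit = demand + MEB = 205.03 - 2.96Q.
Set SMB = MC: 205.03 - 2.96Q = 8.14 + 2.10Q → Q* = 38.9111.

Q* = 38.91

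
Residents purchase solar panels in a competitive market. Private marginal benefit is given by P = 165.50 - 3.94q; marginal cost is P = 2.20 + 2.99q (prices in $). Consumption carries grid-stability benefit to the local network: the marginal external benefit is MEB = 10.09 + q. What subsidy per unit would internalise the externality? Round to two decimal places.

subsidy = $39.33 per unit

Social marginal benefit = demand + MEB = 175.59 - 2.94q.
Set SMB = MC: 175.59 - 2.94q = 2.20 + 2.99q → q* = 29.2395.
The Pigouvian subsidy equals MEB at q*: 10.09 + 1.00×29.2395 = 39.3295.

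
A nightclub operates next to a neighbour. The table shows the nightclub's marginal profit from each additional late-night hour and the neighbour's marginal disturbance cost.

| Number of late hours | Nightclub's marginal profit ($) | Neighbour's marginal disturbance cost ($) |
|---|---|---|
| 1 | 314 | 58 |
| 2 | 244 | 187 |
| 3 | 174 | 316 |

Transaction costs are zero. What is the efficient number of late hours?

Bargaining reaches the level where marginal profit last exceeds marginal disturbance cost.
That holds through level 2 (244 ≥ 187) but not at 3 (174 < 316).

2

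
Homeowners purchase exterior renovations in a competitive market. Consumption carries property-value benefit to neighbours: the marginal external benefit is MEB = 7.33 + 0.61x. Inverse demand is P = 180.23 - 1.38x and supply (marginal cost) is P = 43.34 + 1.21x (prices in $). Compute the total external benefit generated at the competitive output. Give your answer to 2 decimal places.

Market equilibrium (private): 43.34 + 1.21x = 180.23 - 1.38x → x_m = 52.8533.
Total external benefit = ∫₀^{x_m} (7.33 + 0.61x) dx = 7.33×52.8533 + ½×0.61×52.8533² = 1239.4234.

$1239.42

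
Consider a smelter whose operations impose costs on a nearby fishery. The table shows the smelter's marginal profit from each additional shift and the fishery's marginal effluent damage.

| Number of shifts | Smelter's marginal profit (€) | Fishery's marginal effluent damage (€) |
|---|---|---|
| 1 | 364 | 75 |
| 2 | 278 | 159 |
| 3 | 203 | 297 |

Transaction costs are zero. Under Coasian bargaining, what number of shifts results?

2

Bargaining reaches the level where marginal profit last exceeds marginal effluent damage.
That holds through level 2 (278 ≥ 159) but not at 3 (203 < 297).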